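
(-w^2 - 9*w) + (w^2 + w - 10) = -8*w - 10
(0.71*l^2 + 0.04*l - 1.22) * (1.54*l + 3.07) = 1.0934*l^3 + 2.2413*l^2 - 1.756*l - 3.7454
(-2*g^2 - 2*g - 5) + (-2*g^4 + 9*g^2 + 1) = -2*g^4 + 7*g^2 - 2*g - 4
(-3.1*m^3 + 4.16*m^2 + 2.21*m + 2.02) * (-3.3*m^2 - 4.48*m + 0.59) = 10.23*m^5 + 0.160000000000002*m^4 - 27.7588*m^3 - 14.1124*m^2 - 7.7457*m + 1.1918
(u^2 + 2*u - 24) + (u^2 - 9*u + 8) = 2*u^2 - 7*u - 16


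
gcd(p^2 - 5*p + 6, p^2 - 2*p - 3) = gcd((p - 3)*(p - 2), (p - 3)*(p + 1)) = p - 3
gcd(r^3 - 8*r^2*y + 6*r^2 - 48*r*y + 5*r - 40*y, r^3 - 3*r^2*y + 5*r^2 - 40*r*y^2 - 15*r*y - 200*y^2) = -r^2 + 8*r*y - 5*r + 40*y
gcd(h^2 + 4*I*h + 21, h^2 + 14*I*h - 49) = h + 7*I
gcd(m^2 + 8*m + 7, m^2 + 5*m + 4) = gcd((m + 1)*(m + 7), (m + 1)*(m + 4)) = m + 1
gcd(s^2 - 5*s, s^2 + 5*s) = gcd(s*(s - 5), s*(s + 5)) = s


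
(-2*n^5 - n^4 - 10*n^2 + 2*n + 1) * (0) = 0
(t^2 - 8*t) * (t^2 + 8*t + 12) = t^4 - 52*t^2 - 96*t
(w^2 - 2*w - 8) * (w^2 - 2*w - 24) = w^4 - 4*w^3 - 28*w^2 + 64*w + 192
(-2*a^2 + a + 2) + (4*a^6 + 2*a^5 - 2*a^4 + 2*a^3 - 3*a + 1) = 4*a^6 + 2*a^5 - 2*a^4 + 2*a^3 - 2*a^2 - 2*a + 3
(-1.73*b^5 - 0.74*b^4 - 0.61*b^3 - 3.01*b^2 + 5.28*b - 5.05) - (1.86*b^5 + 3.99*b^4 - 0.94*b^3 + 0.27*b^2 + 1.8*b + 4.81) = -3.59*b^5 - 4.73*b^4 + 0.33*b^3 - 3.28*b^2 + 3.48*b - 9.86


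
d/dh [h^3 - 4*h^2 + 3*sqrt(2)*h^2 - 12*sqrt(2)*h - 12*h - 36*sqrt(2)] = 3*h^2 - 8*h + 6*sqrt(2)*h - 12*sqrt(2) - 12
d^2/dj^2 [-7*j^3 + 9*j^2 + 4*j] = 18 - 42*j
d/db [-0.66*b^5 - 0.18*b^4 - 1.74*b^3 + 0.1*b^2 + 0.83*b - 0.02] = -3.3*b^4 - 0.72*b^3 - 5.22*b^2 + 0.2*b + 0.83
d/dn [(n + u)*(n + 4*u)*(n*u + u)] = u*(3*n^2 + 10*n*u + 2*n + 4*u^2 + 5*u)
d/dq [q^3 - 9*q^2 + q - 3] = 3*q^2 - 18*q + 1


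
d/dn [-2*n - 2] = -2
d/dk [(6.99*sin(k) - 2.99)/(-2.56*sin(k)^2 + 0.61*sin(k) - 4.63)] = (17.8944*sin(k)^2 - 15.3088*sin(k) - 30.5398)*cos(k)/(6.5536*sin(k)^4 - 3.1232*sin(k)^3 + 24.0777*sin(k)^2 - 5.6486*sin(k) + 21.4369)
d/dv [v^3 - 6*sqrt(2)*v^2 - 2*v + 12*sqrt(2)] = 3*v^2 - 12*sqrt(2)*v - 2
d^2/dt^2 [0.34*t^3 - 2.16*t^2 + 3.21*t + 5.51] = 2.04*t - 4.32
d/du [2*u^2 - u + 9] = 4*u - 1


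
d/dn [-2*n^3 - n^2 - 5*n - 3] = -6*n^2 - 2*n - 5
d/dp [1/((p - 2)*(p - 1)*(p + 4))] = (-(p - 2)*(p - 1) - (p - 2)*(p + 4) - (p - 1)*(p + 4))/((p - 2)^2*(p - 1)^2*(p + 4)^2)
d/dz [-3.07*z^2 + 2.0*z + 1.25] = 2.0 - 6.14*z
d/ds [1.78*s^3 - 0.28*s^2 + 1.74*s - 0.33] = 5.34*s^2 - 0.56*s + 1.74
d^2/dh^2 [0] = 0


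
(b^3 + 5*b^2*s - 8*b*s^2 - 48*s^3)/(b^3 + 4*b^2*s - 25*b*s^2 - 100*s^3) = (-b^2 - b*s + 12*s^2)/(-b^2 + 25*s^2)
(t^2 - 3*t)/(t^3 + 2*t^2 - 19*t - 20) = t*(t - 3)/(t^3 + 2*t^2 - 19*t - 20)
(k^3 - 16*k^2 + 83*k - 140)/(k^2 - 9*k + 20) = k - 7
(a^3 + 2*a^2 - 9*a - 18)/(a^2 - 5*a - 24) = (a^2 - a - 6)/(a - 8)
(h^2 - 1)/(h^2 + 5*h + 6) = (h^2 - 1)/(h^2 + 5*h + 6)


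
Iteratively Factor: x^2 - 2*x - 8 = (x - 4)*(x + 2)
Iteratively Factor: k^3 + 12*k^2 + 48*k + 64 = (k + 4)*(k^2 + 8*k + 16) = (k + 4)^2*(k + 4)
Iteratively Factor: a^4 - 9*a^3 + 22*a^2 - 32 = (a + 1)*(a^3 - 10*a^2 + 32*a - 32) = (a - 4)*(a + 1)*(a^2 - 6*a + 8) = (a - 4)^2*(a + 1)*(a - 2)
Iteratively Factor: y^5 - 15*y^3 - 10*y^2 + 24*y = (y - 1)*(y^4 + y^3 - 14*y^2 - 24*y) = y*(y - 1)*(y^3 + y^2 - 14*y - 24) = y*(y - 4)*(y - 1)*(y^2 + 5*y + 6) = y*(y - 4)*(y - 1)*(y + 3)*(y + 2)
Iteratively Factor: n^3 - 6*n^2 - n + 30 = (n - 3)*(n^2 - 3*n - 10) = (n - 3)*(n + 2)*(n - 5)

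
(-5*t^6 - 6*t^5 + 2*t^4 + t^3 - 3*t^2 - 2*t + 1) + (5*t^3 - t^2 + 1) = -5*t^6 - 6*t^5 + 2*t^4 + 6*t^3 - 4*t^2 - 2*t + 2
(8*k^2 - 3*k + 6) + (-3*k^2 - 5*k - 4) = 5*k^2 - 8*k + 2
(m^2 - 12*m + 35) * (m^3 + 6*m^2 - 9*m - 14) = m^5 - 6*m^4 - 46*m^3 + 304*m^2 - 147*m - 490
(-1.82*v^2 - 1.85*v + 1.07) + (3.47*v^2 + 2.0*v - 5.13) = 1.65*v^2 + 0.15*v - 4.06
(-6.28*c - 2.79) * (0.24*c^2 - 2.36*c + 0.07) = -1.5072*c^3 + 14.1512*c^2 + 6.1448*c - 0.1953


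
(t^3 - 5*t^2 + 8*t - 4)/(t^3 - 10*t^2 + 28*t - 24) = (t - 1)/(t - 6)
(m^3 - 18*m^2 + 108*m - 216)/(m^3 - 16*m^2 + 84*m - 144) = (m - 6)/(m - 4)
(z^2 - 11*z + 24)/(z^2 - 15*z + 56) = (z - 3)/(z - 7)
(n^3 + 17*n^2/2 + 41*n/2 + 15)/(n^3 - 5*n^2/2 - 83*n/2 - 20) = (2*n^2 + 7*n + 6)/(2*n^2 - 15*n - 8)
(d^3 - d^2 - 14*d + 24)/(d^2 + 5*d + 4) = (d^2 - 5*d + 6)/(d + 1)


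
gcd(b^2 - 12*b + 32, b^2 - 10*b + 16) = b - 8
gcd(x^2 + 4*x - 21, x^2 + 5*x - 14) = x + 7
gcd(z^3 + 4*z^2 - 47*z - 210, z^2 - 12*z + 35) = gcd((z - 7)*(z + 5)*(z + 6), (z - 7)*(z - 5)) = z - 7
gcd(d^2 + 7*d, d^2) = d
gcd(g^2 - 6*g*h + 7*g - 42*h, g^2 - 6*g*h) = g - 6*h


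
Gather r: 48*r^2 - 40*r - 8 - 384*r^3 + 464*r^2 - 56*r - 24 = -384*r^3 + 512*r^2 - 96*r - 32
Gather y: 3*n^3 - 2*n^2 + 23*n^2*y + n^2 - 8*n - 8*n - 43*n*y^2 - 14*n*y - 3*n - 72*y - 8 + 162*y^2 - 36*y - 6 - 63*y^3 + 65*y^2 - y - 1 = 3*n^3 - n^2 - 19*n - 63*y^3 + y^2*(227 - 43*n) + y*(23*n^2 - 14*n - 109) - 15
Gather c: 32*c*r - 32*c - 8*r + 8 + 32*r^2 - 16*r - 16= c*(32*r - 32) + 32*r^2 - 24*r - 8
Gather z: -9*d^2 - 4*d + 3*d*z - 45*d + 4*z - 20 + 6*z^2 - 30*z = -9*d^2 - 49*d + 6*z^2 + z*(3*d - 26) - 20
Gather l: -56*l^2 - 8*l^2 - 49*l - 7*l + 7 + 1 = -64*l^2 - 56*l + 8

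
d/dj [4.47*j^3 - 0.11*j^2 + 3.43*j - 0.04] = 13.41*j^2 - 0.22*j + 3.43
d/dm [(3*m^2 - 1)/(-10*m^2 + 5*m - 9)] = (15*m^2 - 74*m + 5)/(100*m^4 - 100*m^3 + 205*m^2 - 90*m + 81)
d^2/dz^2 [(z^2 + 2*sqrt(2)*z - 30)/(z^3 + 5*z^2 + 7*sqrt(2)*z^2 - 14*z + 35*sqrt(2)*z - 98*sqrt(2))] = 2*(z^6 + 6*sqrt(2)*z^5 - 75*sqrt(2)*z^4 - 54*z^4 - 1480*z^3 - 797*sqrt(2)*z^3 - 7980*sqrt(2)*z^2 - 3342*z^2 - 31920*z - 7518*sqrt(2)*z - 106820 + 28420*sqrt(2))/(z^9 + 15*z^8 + 21*sqrt(2)*z^8 + 327*z^7 + 315*sqrt(2)*z^7 + 1379*sqrt(2)*z^6 + 4115*z^6 + 4095*sqrt(2)*z^5 + 9240*z^5 - 83790*z^4 + 12936*sqrt(2)*z^4 - 140630*sqrt(2)*z^3 - 138572*z^3 - 374556*sqrt(2)*z^2 + 864360*z^2 - 806736*z + 2016840*sqrt(2)*z - 1882384*sqrt(2))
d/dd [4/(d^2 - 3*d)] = 4*(3 - 2*d)/(d^2*(d - 3)^2)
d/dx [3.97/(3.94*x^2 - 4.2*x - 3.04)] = (16.674 - 31.2836*x)/(-3.94*x^2 + 4.2*x + 3.04)^2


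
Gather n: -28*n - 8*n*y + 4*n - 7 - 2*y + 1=n*(-8*y - 24) - 2*y - 6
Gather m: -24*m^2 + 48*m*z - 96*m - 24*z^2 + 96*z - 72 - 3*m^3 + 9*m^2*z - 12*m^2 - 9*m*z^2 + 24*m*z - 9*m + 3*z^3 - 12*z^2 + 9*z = -3*m^3 + m^2*(9*z - 36) + m*(-9*z^2 + 72*z - 105) + 3*z^3 - 36*z^2 + 105*z - 72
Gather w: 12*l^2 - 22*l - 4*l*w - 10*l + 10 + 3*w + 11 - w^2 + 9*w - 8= 12*l^2 - 32*l - w^2 + w*(12 - 4*l) + 13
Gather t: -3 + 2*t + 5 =2*t + 2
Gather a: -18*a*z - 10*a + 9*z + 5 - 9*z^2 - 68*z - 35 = a*(-18*z - 10) - 9*z^2 - 59*z - 30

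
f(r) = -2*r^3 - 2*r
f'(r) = -6*r^2 - 2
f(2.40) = -32.45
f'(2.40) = -36.56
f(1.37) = -7.88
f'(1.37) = -13.26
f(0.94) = -3.54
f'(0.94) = -7.30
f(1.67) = -12.65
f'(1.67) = -18.73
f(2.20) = -25.70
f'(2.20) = -31.04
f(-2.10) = 22.72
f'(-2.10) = -28.46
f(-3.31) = 79.15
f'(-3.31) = -67.74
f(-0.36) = 0.81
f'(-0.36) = -2.78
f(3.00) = -60.00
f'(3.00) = -56.00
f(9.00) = -1476.00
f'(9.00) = -488.00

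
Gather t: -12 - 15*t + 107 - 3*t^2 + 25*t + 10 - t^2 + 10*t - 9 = -4*t^2 + 20*t + 96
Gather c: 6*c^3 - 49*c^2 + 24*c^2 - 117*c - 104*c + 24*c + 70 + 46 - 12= 6*c^3 - 25*c^2 - 197*c + 104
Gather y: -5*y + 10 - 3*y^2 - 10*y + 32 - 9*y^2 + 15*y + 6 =48 - 12*y^2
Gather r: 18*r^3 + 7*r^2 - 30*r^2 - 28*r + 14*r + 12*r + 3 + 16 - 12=18*r^3 - 23*r^2 - 2*r + 7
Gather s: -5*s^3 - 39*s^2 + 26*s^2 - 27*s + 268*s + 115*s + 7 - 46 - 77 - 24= -5*s^3 - 13*s^2 + 356*s - 140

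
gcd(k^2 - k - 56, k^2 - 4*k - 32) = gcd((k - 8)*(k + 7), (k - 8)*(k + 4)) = k - 8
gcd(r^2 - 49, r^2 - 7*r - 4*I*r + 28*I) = r - 7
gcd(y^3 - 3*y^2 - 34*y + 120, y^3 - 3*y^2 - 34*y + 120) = y^3 - 3*y^2 - 34*y + 120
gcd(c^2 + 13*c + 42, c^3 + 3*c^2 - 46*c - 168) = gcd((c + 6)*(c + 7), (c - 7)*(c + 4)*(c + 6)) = c + 6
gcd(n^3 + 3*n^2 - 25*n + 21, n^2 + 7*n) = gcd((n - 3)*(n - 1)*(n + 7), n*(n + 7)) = n + 7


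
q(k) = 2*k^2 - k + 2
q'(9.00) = 35.00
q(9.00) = 155.00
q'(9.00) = 35.00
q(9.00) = 155.00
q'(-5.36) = -22.44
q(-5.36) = 64.82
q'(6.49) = 24.96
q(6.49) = 79.75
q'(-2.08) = -9.32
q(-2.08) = 12.73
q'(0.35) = 0.40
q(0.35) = 1.90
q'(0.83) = 2.32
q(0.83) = 2.55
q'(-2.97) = -12.88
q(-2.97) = 22.61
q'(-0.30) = -2.20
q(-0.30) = 2.48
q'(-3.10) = -13.40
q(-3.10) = 24.32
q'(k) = 4*k - 1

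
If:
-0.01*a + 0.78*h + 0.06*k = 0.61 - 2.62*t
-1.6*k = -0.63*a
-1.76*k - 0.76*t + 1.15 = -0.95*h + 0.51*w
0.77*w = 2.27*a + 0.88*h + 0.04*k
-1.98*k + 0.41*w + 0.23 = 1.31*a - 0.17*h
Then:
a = 0.55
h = 0.39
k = 0.21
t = 0.12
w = 2.06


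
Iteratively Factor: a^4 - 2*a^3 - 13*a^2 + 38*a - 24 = (a + 4)*(a^3 - 6*a^2 + 11*a - 6) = (a - 2)*(a + 4)*(a^2 - 4*a + 3) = (a - 2)*(a - 1)*(a + 4)*(a - 3)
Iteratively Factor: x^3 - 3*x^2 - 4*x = (x)*(x^2 - 3*x - 4) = x*(x - 4)*(x + 1)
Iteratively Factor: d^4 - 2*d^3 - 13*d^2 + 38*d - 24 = (d - 3)*(d^3 + d^2 - 10*d + 8) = (d - 3)*(d - 1)*(d^2 + 2*d - 8) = (d - 3)*(d - 1)*(d + 4)*(d - 2)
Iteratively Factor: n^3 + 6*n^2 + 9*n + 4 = (n + 4)*(n^2 + 2*n + 1) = (n + 1)*(n + 4)*(n + 1)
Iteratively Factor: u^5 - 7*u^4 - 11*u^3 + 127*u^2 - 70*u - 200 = (u + 1)*(u^4 - 8*u^3 - 3*u^2 + 130*u - 200) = (u - 2)*(u + 1)*(u^3 - 6*u^2 - 15*u + 100) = (u - 5)*(u - 2)*(u + 1)*(u^2 - u - 20) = (u - 5)*(u - 2)*(u + 1)*(u + 4)*(u - 5)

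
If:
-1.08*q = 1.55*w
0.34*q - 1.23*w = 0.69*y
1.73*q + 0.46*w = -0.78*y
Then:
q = 0.00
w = 0.00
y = 0.00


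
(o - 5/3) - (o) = -5/3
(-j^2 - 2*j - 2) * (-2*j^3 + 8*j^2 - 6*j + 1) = 2*j^5 - 4*j^4 - 6*j^3 - 5*j^2 + 10*j - 2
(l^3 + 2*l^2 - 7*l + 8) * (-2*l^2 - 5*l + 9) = -2*l^5 - 9*l^4 + 13*l^3 + 37*l^2 - 103*l + 72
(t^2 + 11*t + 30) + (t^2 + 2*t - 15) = 2*t^2 + 13*t + 15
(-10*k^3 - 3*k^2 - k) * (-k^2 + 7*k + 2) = 10*k^5 - 67*k^4 - 40*k^3 - 13*k^2 - 2*k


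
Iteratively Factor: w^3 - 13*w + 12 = (w + 4)*(w^2 - 4*w + 3) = (w - 1)*(w + 4)*(w - 3)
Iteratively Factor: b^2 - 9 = (b - 3)*(b + 3)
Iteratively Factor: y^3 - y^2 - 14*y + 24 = (y + 4)*(y^2 - 5*y + 6) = (y - 2)*(y + 4)*(y - 3)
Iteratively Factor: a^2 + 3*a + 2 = (a + 1)*(a + 2)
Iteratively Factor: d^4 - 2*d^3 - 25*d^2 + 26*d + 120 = (d + 2)*(d^3 - 4*d^2 - 17*d + 60) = (d - 3)*(d + 2)*(d^2 - d - 20) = (d - 3)*(d + 2)*(d + 4)*(d - 5)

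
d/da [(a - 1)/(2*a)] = 1/(2*a^2)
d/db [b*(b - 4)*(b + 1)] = 3*b^2 - 6*b - 4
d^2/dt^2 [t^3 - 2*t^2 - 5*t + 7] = 6*t - 4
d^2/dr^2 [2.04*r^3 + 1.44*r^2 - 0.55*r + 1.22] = 12.24*r + 2.88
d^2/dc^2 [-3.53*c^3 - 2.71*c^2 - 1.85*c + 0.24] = -21.18*c - 5.42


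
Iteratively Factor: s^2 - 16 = (s + 4)*(s - 4)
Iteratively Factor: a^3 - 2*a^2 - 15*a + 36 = (a - 3)*(a^2 + a - 12) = (a - 3)*(a + 4)*(a - 3)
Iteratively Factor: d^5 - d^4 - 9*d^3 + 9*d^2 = (d - 1)*(d^4 - 9*d^2) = (d - 3)*(d - 1)*(d^3 + 3*d^2) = d*(d - 3)*(d - 1)*(d^2 + 3*d) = d*(d - 3)*(d - 1)*(d + 3)*(d)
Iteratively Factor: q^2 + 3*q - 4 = (q - 1)*(q + 4)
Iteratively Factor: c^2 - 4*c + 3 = (c - 3)*(c - 1)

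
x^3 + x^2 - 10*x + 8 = (x - 2)*(x - 1)*(x + 4)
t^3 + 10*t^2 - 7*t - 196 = (t - 4)*(t + 7)^2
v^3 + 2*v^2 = v^2*(v + 2)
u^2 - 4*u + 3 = (u - 3)*(u - 1)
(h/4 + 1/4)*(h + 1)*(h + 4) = h^3/4 + 3*h^2/2 + 9*h/4 + 1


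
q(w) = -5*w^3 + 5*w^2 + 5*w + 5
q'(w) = -15*w^2 + 10*w + 5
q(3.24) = -96.37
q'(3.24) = -120.06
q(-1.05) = 11.05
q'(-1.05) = -22.04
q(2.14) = -10.40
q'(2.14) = -42.29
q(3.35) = -110.11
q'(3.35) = -129.84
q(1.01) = 10.00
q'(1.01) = -0.20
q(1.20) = 9.56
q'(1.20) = -4.60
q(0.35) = 7.15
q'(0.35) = 6.66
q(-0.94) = 8.87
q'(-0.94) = -17.65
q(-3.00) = 170.00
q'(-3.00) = -160.00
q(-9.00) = 4010.00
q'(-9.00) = -1300.00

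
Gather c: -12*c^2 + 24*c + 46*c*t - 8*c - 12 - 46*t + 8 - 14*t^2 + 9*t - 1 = -12*c^2 + c*(46*t + 16) - 14*t^2 - 37*t - 5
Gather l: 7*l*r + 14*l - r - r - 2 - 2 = l*(7*r + 14) - 2*r - 4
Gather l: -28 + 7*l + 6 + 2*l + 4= 9*l - 18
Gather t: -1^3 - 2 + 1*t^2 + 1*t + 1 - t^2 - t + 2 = 0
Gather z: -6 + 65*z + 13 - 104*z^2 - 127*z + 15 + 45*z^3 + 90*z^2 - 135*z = 45*z^3 - 14*z^2 - 197*z + 22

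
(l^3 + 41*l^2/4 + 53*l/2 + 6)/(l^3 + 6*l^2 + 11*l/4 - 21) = (4*l^2 + 25*l + 6)/(4*l^2 + 8*l - 21)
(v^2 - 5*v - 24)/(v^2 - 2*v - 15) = (v - 8)/(v - 5)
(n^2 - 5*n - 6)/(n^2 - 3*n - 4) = (n - 6)/(n - 4)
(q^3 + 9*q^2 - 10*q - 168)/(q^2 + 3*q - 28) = q + 6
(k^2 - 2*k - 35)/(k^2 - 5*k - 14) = (k + 5)/(k + 2)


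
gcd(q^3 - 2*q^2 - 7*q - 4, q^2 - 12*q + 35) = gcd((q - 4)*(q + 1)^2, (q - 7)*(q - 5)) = 1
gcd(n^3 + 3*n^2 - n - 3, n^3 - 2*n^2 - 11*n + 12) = n^2 + 2*n - 3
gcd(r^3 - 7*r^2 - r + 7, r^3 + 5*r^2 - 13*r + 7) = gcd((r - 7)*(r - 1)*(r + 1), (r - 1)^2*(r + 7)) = r - 1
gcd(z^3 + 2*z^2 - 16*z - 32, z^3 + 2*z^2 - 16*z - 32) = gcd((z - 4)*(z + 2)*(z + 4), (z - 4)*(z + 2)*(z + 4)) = z^3 + 2*z^2 - 16*z - 32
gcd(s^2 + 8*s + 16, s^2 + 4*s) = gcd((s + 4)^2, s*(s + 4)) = s + 4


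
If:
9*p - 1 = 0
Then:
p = 1/9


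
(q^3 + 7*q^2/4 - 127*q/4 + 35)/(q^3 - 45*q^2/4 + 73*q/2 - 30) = (q + 7)/(q - 6)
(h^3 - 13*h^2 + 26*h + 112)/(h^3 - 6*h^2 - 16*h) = (h - 7)/h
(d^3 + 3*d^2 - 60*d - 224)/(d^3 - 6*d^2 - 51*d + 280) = (d + 4)/(d - 5)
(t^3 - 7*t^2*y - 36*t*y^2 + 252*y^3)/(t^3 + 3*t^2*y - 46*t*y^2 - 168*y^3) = (t - 6*y)/(t + 4*y)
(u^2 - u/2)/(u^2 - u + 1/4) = 2*u/(2*u - 1)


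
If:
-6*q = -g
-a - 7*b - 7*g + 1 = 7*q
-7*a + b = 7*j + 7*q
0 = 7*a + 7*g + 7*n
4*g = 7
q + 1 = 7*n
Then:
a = -325/168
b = -159/98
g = 7/4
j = 484/343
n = 31/168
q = 7/24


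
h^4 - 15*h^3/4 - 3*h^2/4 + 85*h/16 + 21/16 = (h - 7/2)*(h - 3/2)*(h + 1/4)*(h + 1)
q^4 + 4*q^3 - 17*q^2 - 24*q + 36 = (q - 3)*(q - 1)*(q + 2)*(q + 6)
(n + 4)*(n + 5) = n^2 + 9*n + 20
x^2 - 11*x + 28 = (x - 7)*(x - 4)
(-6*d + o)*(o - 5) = -6*d*o + 30*d + o^2 - 5*o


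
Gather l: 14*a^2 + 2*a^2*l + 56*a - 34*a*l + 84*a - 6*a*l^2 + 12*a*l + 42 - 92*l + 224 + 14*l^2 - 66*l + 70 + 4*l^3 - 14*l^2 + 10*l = 14*a^2 - 6*a*l^2 + 140*a + 4*l^3 + l*(2*a^2 - 22*a - 148) + 336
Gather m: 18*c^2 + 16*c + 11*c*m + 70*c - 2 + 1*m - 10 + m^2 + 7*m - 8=18*c^2 + 86*c + m^2 + m*(11*c + 8) - 20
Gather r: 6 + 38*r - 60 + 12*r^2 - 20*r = 12*r^2 + 18*r - 54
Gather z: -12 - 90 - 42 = -144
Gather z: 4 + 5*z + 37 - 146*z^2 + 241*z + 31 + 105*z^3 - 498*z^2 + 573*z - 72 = 105*z^3 - 644*z^2 + 819*z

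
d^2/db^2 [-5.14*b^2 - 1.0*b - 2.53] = -10.2800000000000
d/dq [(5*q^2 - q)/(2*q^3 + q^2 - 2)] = (-2*q^2*(3*q + 1)*(5*q - 1) + (10*q - 1)*(2*q^3 + q^2 - 2))/(2*q^3 + q^2 - 2)^2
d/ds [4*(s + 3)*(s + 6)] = 8*s + 36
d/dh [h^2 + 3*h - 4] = 2*h + 3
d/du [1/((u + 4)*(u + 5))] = (-2*u - 9)/(u^4 + 18*u^3 + 121*u^2 + 360*u + 400)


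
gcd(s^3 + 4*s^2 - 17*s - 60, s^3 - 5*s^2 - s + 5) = 1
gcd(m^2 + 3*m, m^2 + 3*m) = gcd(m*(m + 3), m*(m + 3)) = m^2 + 3*m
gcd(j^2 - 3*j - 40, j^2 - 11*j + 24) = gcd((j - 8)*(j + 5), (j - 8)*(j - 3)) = j - 8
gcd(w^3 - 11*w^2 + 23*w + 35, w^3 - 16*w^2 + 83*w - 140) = w^2 - 12*w + 35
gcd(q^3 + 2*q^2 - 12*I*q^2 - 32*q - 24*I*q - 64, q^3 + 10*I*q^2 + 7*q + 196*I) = q - 4*I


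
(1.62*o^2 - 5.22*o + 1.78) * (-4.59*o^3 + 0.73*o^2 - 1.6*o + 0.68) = -7.4358*o^5 + 25.1424*o^4 - 14.5728*o^3 + 10.753*o^2 - 6.3976*o + 1.2104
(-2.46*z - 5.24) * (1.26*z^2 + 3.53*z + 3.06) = -3.0996*z^3 - 15.2862*z^2 - 26.0248*z - 16.0344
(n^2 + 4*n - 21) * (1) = n^2 + 4*n - 21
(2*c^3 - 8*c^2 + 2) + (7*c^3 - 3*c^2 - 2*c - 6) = 9*c^3 - 11*c^2 - 2*c - 4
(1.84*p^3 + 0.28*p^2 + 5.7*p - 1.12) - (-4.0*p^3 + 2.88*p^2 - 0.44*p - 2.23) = 5.84*p^3 - 2.6*p^2 + 6.14*p + 1.11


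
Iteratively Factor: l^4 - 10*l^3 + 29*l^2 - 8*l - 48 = (l + 1)*(l^3 - 11*l^2 + 40*l - 48) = (l - 3)*(l + 1)*(l^2 - 8*l + 16) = (l - 4)*(l - 3)*(l + 1)*(l - 4)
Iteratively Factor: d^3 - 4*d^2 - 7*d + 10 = (d - 5)*(d^2 + d - 2) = (d - 5)*(d - 1)*(d + 2)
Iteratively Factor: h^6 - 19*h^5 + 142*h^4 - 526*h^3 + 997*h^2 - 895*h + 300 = (h - 5)*(h^5 - 14*h^4 + 72*h^3 - 166*h^2 + 167*h - 60) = (h - 5)*(h - 3)*(h^4 - 11*h^3 + 39*h^2 - 49*h + 20) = (h - 5)^2*(h - 3)*(h^3 - 6*h^2 + 9*h - 4) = (h - 5)^2*(h - 4)*(h - 3)*(h^2 - 2*h + 1) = (h - 5)^2*(h - 4)*(h - 3)*(h - 1)*(h - 1)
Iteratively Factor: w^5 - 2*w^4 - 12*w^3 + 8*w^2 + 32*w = (w + 2)*(w^4 - 4*w^3 - 4*w^2 + 16*w) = (w - 2)*(w + 2)*(w^3 - 2*w^2 - 8*w) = w*(w - 2)*(w + 2)*(w^2 - 2*w - 8) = w*(w - 2)*(w + 2)^2*(w - 4)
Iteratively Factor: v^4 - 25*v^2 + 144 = (v - 3)*(v^3 + 3*v^2 - 16*v - 48) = (v - 3)*(v + 3)*(v^2 - 16) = (v - 4)*(v - 3)*(v + 3)*(v + 4)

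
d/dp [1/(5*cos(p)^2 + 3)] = 20*sin(2*p)/(5*cos(2*p) + 11)^2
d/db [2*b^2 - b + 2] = 4*b - 1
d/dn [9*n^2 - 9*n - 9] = 18*n - 9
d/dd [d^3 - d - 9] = 3*d^2 - 1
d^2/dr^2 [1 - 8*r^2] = -16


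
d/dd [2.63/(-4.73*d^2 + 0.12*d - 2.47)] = (24.8798*d - 0.3156)/(4.73*d^2 - 0.12*d + 2.47)^2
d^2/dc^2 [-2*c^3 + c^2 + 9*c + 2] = 2 - 12*c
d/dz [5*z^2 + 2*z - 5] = 10*z + 2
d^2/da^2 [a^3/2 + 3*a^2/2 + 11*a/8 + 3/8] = 3*a + 3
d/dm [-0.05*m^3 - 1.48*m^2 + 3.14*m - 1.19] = -0.15*m^2 - 2.96*m + 3.14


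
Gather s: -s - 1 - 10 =-s - 11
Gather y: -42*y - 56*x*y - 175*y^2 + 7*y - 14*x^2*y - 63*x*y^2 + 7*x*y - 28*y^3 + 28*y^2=-28*y^3 + y^2*(-63*x - 147) + y*(-14*x^2 - 49*x - 35)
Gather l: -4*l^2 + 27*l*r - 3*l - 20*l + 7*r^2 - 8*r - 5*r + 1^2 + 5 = -4*l^2 + l*(27*r - 23) + 7*r^2 - 13*r + 6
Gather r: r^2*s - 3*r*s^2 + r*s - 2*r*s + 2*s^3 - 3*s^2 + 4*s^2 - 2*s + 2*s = r^2*s + r*(-3*s^2 - s) + 2*s^3 + s^2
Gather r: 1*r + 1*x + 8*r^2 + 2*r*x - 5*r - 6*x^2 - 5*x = 8*r^2 + r*(2*x - 4) - 6*x^2 - 4*x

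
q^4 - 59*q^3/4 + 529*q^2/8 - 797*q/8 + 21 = (q - 8)*(q - 7/2)*(q - 3)*(q - 1/4)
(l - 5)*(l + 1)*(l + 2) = l^3 - 2*l^2 - 13*l - 10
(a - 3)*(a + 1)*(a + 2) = a^3 - 7*a - 6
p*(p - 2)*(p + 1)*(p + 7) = p^4 + 6*p^3 - 9*p^2 - 14*p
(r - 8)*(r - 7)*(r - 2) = r^3 - 17*r^2 + 86*r - 112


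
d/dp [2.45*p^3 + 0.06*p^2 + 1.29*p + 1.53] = 7.35*p^2 + 0.12*p + 1.29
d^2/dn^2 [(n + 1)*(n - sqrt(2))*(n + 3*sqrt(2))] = 6*n + 2 + 4*sqrt(2)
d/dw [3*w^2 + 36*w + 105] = 6*w + 36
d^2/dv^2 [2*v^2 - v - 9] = 4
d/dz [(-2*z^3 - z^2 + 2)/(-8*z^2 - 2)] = z*(4*z^3 + 3*z + 9)/(16*z^4 + 8*z^2 + 1)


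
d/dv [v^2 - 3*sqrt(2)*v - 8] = 2*v - 3*sqrt(2)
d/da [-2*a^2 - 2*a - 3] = -4*a - 2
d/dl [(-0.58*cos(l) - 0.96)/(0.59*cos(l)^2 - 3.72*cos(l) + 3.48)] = (-0.3422*cos(l)^2 - 1.1328*cos(l) + 5.5896)*sin(l)/(0.3481*cos(l)^4 - 4.3896*cos(l)^3 + 17.9448*cos(l)^2 - 25.8912*cos(l) + 12.1104)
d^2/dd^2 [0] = 0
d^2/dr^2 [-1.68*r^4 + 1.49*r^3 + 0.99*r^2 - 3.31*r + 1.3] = -20.16*r^2 + 8.94*r + 1.98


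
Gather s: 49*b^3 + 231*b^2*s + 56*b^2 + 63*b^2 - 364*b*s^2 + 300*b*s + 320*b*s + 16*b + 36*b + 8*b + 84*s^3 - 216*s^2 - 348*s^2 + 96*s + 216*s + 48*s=49*b^3 + 119*b^2 + 60*b + 84*s^3 + s^2*(-364*b - 564) + s*(231*b^2 + 620*b + 360)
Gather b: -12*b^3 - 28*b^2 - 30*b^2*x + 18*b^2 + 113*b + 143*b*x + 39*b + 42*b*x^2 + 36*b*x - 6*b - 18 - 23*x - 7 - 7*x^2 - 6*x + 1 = -12*b^3 + b^2*(-30*x - 10) + b*(42*x^2 + 179*x + 146) - 7*x^2 - 29*x - 24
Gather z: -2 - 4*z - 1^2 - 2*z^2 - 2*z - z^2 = -3*z^2 - 6*z - 3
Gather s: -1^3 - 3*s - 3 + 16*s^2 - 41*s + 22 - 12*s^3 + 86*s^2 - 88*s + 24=-12*s^3 + 102*s^2 - 132*s + 42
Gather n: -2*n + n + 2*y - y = -n + y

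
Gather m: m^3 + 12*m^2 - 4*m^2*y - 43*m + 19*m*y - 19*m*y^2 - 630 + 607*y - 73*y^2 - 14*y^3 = m^3 + m^2*(12 - 4*y) + m*(-19*y^2 + 19*y - 43) - 14*y^3 - 73*y^2 + 607*y - 630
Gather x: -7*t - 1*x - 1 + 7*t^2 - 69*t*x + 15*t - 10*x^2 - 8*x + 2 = 7*t^2 + 8*t - 10*x^2 + x*(-69*t - 9) + 1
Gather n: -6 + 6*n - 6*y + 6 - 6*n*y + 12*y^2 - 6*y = n*(6 - 6*y) + 12*y^2 - 12*y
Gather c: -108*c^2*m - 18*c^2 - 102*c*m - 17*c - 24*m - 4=c^2*(-108*m - 18) + c*(-102*m - 17) - 24*m - 4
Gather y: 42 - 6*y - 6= 36 - 6*y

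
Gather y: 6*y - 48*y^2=-48*y^2 + 6*y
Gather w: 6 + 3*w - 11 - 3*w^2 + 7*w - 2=-3*w^2 + 10*w - 7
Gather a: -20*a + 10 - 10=-20*a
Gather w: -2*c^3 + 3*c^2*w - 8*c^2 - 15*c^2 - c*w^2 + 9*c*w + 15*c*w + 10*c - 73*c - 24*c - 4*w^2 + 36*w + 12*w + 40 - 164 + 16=-2*c^3 - 23*c^2 - 87*c + w^2*(-c - 4) + w*(3*c^2 + 24*c + 48) - 108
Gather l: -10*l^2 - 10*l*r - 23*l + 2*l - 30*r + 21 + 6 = -10*l^2 + l*(-10*r - 21) - 30*r + 27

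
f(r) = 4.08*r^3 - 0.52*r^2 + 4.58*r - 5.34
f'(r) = 12.24*r^2 - 1.04*r + 4.58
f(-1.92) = -44.93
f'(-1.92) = 51.70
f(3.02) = 116.13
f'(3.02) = 113.07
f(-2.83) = -114.94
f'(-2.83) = 105.55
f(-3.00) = -133.92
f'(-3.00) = 117.86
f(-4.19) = -333.78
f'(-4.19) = 223.82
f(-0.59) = -9.06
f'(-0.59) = 9.45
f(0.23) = -4.26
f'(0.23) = 4.99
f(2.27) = 50.10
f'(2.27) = 65.29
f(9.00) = 2968.08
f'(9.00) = 986.66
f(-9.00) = -3063.00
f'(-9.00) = 1005.38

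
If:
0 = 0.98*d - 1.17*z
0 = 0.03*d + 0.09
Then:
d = -3.00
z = -2.51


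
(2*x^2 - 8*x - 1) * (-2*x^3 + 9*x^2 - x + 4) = -4*x^5 + 34*x^4 - 72*x^3 + 7*x^2 - 31*x - 4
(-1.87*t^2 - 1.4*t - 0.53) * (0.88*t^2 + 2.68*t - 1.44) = -1.6456*t^4 - 6.2436*t^3 - 1.5256*t^2 + 0.5956*t + 0.7632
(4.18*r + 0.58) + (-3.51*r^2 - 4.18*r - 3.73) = -3.51*r^2 - 3.15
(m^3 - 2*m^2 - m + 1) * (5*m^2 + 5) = 5*m^5 - 10*m^4 - 5*m^2 - 5*m + 5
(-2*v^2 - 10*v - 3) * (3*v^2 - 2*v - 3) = -6*v^4 - 26*v^3 + 17*v^2 + 36*v + 9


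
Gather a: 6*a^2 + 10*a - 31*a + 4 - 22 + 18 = 6*a^2 - 21*a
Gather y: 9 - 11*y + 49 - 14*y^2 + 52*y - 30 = -14*y^2 + 41*y + 28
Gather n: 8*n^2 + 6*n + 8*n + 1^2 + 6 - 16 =8*n^2 + 14*n - 9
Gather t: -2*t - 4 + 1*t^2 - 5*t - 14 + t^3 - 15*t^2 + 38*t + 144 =t^3 - 14*t^2 + 31*t + 126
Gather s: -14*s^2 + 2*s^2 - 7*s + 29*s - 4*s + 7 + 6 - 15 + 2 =-12*s^2 + 18*s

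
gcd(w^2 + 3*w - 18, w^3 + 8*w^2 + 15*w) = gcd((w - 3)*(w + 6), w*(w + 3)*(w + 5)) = 1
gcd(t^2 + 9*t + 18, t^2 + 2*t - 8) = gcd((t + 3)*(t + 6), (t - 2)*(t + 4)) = 1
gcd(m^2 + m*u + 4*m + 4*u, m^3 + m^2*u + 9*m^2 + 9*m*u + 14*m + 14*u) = m + u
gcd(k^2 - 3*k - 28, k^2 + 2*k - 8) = k + 4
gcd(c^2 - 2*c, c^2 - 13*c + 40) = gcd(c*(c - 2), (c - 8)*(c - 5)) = 1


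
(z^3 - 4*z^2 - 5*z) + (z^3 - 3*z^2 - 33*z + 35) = 2*z^3 - 7*z^2 - 38*z + 35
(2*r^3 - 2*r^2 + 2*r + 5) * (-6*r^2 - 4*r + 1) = -12*r^5 + 4*r^4 - 2*r^3 - 40*r^2 - 18*r + 5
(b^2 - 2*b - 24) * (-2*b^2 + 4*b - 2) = -2*b^4 + 8*b^3 + 38*b^2 - 92*b + 48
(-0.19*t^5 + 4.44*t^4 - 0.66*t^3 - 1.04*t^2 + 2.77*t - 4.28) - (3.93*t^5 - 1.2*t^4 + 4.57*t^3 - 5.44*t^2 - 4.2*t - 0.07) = -4.12*t^5 + 5.64*t^4 - 5.23*t^3 + 4.4*t^2 + 6.97*t - 4.21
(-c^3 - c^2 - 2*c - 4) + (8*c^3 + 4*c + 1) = 7*c^3 - c^2 + 2*c - 3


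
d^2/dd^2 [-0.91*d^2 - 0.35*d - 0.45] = -1.82000000000000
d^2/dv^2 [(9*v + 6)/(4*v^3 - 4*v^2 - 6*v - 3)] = 12*(72*v^5 + 24*v^4 - 68*v^3 + 84*v^2 + 54*v - 3)/(64*v^9 - 192*v^8 - 96*v^7 + 368*v^6 + 432*v^5 - 144*v^4 - 540*v^3 - 432*v^2 - 162*v - 27)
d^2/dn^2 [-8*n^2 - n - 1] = -16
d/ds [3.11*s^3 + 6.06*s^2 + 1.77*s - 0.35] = 9.33*s^2 + 12.12*s + 1.77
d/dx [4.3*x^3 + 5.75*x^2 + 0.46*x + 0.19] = 12.9*x^2 + 11.5*x + 0.46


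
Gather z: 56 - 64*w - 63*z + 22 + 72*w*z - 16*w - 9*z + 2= -80*w + z*(72*w - 72) + 80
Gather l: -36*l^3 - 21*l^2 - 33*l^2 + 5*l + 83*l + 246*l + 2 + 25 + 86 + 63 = -36*l^3 - 54*l^2 + 334*l + 176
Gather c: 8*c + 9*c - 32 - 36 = 17*c - 68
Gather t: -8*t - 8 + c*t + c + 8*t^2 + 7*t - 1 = c + 8*t^2 + t*(c - 1) - 9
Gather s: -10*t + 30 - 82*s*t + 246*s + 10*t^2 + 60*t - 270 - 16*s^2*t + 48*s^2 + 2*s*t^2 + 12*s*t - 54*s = s^2*(48 - 16*t) + s*(2*t^2 - 70*t + 192) + 10*t^2 + 50*t - 240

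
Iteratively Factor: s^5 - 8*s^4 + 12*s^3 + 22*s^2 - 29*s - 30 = (s - 3)*(s^4 - 5*s^3 - 3*s^2 + 13*s + 10) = (s - 3)*(s - 2)*(s^3 - 3*s^2 - 9*s - 5) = (s - 3)*(s - 2)*(s + 1)*(s^2 - 4*s - 5) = (s - 5)*(s - 3)*(s - 2)*(s + 1)*(s + 1)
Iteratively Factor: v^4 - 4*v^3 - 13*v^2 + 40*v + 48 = (v - 4)*(v^3 - 13*v - 12) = (v - 4)*(v + 3)*(v^2 - 3*v - 4) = (v - 4)*(v + 1)*(v + 3)*(v - 4)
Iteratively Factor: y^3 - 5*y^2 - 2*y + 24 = (y - 3)*(y^2 - 2*y - 8) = (y - 4)*(y - 3)*(y + 2)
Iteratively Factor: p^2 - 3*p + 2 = (p - 1)*(p - 2)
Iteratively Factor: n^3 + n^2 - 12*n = (n - 3)*(n^2 + 4*n) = (n - 3)*(n + 4)*(n)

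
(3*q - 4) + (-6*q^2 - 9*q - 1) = -6*q^2 - 6*q - 5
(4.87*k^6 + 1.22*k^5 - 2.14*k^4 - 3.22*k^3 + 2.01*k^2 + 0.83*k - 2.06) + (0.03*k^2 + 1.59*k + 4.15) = 4.87*k^6 + 1.22*k^5 - 2.14*k^4 - 3.22*k^3 + 2.04*k^2 + 2.42*k + 2.09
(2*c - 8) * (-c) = -2*c^2 + 8*c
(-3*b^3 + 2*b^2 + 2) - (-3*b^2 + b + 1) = -3*b^3 + 5*b^2 - b + 1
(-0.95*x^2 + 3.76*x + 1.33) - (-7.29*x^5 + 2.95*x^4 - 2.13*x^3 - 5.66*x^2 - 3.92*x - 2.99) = 7.29*x^5 - 2.95*x^4 + 2.13*x^3 + 4.71*x^2 + 7.68*x + 4.32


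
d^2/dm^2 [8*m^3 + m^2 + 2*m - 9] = 48*m + 2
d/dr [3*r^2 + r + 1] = 6*r + 1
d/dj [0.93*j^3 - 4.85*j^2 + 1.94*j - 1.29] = 2.79*j^2 - 9.7*j + 1.94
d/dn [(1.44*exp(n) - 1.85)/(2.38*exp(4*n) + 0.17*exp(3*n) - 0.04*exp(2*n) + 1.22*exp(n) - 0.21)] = (-10.2816*exp(4*n) + 17.1224*exp(3*n) + 1.0011*exp(2*n) - 0.148*exp(n) + 1.9546)*exp(n)/(5.6644*exp(8*n) + 0.8092*exp(7*n) - 0.1615*exp(6*n) + 5.7936*exp(5*n) - 0.5832*exp(4*n) - 0.169*exp(3*n) + 1.5052*exp(2*n) - 0.5124*exp(n) + 0.0441)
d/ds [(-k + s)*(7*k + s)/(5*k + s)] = ((k - s)*(7*k + s) + 2*(3*k + s)*(5*k + s))/(5*k + s)^2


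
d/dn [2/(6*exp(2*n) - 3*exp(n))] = 2*(1 - 4*exp(n))*exp(-n)/(3*(2*exp(n) - 1)^2)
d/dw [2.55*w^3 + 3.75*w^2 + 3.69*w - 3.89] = 7.65*w^2 + 7.5*w + 3.69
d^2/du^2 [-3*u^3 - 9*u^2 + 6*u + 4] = -18*u - 18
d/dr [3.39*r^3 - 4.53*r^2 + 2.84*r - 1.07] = 10.17*r^2 - 9.06*r + 2.84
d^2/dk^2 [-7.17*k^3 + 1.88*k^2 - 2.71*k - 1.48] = 3.76 - 43.02*k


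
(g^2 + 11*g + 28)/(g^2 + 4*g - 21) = (g + 4)/(g - 3)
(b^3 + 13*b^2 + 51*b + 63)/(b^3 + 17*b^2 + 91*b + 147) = (b + 3)/(b + 7)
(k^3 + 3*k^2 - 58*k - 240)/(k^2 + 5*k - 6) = (k^2 - 3*k - 40)/(k - 1)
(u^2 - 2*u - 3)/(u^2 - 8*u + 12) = (u^2 - 2*u - 3)/(u^2 - 8*u + 12)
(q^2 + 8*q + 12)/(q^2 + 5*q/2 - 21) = 2*(q + 2)/(2*q - 7)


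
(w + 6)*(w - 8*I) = w^2 + 6*w - 8*I*w - 48*I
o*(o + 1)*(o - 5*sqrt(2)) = o^3 - 5*sqrt(2)*o^2 + o^2 - 5*sqrt(2)*o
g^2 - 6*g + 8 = (g - 4)*(g - 2)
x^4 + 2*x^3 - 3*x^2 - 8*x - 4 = (x - 2)*(x + 1)^2*(x + 2)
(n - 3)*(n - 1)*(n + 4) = n^3 - 13*n + 12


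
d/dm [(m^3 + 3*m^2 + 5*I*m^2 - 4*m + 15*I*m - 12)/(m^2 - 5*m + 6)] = (m^4 - 10*m^3 + m^2*(7 - 40*I) + 60*m*(1 + I) - 84 + 90*I)/(m^4 - 10*m^3 + 37*m^2 - 60*m + 36)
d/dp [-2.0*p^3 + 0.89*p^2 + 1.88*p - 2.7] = -6.0*p^2 + 1.78*p + 1.88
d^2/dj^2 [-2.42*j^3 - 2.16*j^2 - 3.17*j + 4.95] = -14.52*j - 4.32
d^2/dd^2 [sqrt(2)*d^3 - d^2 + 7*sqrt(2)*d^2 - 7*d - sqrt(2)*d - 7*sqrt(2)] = 6*sqrt(2)*d - 2 + 14*sqrt(2)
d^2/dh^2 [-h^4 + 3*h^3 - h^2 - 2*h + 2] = -12*h^2 + 18*h - 2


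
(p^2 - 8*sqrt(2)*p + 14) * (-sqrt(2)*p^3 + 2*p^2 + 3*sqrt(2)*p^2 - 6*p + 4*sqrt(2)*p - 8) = -sqrt(2)*p^5 + 3*sqrt(2)*p^4 + 18*p^4 - 54*p^3 - 26*sqrt(2)*p^3 - 44*p^2 + 90*sqrt(2)*p^2 - 84*p + 120*sqrt(2)*p - 112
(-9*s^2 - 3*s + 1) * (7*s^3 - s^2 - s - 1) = -63*s^5 - 12*s^4 + 19*s^3 + 11*s^2 + 2*s - 1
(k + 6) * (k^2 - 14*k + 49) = k^3 - 8*k^2 - 35*k + 294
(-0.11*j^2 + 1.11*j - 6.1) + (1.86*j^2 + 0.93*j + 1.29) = 1.75*j^2 + 2.04*j - 4.81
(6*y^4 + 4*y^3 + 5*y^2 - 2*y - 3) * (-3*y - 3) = -18*y^5 - 30*y^4 - 27*y^3 - 9*y^2 + 15*y + 9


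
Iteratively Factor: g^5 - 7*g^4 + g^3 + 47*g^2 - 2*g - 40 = (g - 5)*(g^4 - 2*g^3 - 9*g^2 + 2*g + 8) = (g - 5)*(g - 4)*(g^3 + 2*g^2 - g - 2) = (g - 5)*(g - 4)*(g - 1)*(g^2 + 3*g + 2) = (g - 5)*(g - 4)*(g - 1)*(g + 1)*(g + 2)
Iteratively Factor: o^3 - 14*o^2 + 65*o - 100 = (o - 5)*(o^2 - 9*o + 20) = (o - 5)*(o - 4)*(o - 5)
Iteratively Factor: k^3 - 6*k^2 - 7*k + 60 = (k - 4)*(k^2 - 2*k - 15) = (k - 5)*(k - 4)*(k + 3)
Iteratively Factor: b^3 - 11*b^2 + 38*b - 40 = (b - 5)*(b^2 - 6*b + 8) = (b - 5)*(b - 4)*(b - 2)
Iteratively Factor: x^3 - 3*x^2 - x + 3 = (x - 3)*(x^2 - 1) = (x - 3)*(x + 1)*(x - 1)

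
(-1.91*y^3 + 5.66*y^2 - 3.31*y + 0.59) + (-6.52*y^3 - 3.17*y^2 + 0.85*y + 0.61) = -8.43*y^3 + 2.49*y^2 - 2.46*y + 1.2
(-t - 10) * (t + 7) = -t^2 - 17*t - 70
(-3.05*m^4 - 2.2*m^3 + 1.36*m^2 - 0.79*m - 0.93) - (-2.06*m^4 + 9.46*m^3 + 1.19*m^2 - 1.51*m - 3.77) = -0.99*m^4 - 11.66*m^3 + 0.17*m^2 + 0.72*m + 2.84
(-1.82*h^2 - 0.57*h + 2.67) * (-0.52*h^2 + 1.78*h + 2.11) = 0.9464*h^4 - 2.9432*h^3 - 6.2432*h^2 + 3.5499*h + 5.6337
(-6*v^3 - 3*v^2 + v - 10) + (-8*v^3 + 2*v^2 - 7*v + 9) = -14*v^3 - v^2 - 6*v - 1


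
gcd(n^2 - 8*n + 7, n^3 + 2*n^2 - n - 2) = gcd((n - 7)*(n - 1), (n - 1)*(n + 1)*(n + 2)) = n - 1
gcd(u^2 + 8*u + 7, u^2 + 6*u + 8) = 1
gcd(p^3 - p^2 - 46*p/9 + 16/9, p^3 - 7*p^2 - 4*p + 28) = p + 2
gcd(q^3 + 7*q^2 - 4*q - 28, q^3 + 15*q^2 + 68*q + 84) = q^2 + 9*q + 14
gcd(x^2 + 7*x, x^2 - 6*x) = x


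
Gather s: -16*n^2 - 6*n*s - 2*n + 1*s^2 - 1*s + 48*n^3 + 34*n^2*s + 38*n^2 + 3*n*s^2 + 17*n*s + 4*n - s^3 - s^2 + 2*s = 48*n^3 + 22*n^2 + 3*n*s^2 + 2*n - s^3 + s*(34*n^2 + 11*n + 1)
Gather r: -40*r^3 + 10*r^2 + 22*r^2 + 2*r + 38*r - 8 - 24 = -40*r^3 + 32*r^2 + 40*r - 32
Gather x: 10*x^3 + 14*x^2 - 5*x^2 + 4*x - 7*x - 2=10*x^3 + 9*x^2 - 3*x - 2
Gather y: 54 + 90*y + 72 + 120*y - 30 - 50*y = 160*y + 96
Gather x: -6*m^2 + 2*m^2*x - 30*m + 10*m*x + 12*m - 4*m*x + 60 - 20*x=-6*m^2 - 18*m + x*(2*m^2 + 6*m - 20) + 60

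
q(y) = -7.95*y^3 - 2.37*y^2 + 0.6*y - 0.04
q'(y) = -23.85*y^2 - 4.74*y + 0.6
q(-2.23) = 75.00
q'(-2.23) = -107.43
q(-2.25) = 77.17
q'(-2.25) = -109.48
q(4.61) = -826.52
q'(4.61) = -528.11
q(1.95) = -66.83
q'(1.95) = -99.33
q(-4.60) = 720.87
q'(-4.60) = -482.26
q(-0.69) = 1.03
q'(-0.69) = -7.48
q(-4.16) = 528.78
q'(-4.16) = -392.42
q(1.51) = -31.91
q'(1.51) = -60.94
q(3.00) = -234.22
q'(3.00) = -228.27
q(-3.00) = 191.48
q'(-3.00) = -199.83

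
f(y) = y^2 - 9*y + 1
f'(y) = 2*y - 9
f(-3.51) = 44.91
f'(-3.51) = -16.02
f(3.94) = -18.94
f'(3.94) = -1.12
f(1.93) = -12.65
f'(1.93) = -5.14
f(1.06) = -7.42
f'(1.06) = -6.88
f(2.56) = -15.49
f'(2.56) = -3.88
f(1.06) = -7.42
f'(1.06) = -6.88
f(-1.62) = 18.20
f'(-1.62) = -12.24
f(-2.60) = 31.16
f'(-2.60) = -14.20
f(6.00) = -17.00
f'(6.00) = 3.00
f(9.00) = 1.00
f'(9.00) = 9.00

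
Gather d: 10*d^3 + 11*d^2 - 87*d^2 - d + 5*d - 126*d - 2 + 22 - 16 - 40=10*d^3 - 76*d^2 - 122*d - 36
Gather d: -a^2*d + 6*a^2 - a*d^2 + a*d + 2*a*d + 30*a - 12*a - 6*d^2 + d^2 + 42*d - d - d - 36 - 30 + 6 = 6*a^2 + 18*a + d^2*(-a - 5) + d*(-a^2 + 3*a + 40) - 60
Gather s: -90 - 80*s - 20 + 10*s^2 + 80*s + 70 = 10*s^2 - 40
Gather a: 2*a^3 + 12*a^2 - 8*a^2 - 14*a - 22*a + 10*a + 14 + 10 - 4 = 2*a^3 + 4*a^2 - 26*a + 20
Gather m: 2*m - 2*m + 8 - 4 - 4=0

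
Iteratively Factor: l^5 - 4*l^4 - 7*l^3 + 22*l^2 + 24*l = (l - 3)*(l^4 - l^3 - 10*l^2 - 8*l) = (l - 3)*(l + 2)*(l^3 - 3*l^2 - 4*l) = l*(l - 3)*(l + 2)*(l^2 - 3*l - 4) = l*(l - 3)*(l + 1)*(l + 2)*(l - 4)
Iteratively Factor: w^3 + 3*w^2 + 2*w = (w + 2)*(w^2 + w) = (w + 1)*(w + 2)*(w)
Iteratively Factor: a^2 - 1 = (a + 1)*(a - 1)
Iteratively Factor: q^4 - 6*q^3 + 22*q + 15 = (q - 5)*(q^3 - q^2 - 5*q - 3) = (q - 5)*(q - 3)*(q^2 + 2*q + 1) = (q - 5)*(q - 3)*(q + 1)*(q + 1)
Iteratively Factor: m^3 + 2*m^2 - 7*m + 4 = (m + 4)*(m^2 - 2*m + 1) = (m - 1)*(m + 4)*(m - 1)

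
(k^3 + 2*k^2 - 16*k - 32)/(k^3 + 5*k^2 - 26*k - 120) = (k^2 - 2*k - 8)/(k^2 + k - 30)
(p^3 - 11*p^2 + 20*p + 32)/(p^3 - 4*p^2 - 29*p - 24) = (p - 4)/(p + 3)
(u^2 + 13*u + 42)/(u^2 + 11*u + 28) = (u + 6)/(u + 4)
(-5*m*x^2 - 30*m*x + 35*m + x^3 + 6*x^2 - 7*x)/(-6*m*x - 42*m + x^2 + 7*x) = (-5*m*x + 5*m + x^2 - x)/(-6*m + x)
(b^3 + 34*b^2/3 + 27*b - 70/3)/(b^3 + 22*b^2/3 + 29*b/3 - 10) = (b + 7)/(b + 3)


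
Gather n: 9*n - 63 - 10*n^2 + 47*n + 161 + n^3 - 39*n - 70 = n^3 - 10*n^2 + 17*n + 28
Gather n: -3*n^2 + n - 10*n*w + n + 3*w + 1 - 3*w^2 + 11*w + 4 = -3*n^2 + n*(2 - 10*w) - 3*w^2 + 14*w + 5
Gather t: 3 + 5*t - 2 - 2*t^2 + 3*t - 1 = -2*t^2 + 8*t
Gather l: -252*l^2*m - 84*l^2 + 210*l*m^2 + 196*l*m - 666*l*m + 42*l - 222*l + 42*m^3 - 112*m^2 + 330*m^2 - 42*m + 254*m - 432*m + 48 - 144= l^2*(-252*m - 84) + l*(210*m^2 - 470*m - 180) + 42*m^3 + 218*m^2 - 220*m - 96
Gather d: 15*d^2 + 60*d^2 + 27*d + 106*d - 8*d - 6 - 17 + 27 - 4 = 75*d^2 + 125*d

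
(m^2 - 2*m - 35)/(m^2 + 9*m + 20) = (m - 7)/(m + 4)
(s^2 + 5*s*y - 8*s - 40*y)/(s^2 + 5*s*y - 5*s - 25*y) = (s - 8)/(s - 5)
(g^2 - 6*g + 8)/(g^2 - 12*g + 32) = (g - 2)/(g - 8)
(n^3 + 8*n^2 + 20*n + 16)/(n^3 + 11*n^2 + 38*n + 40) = (n + 2)/(n + 5)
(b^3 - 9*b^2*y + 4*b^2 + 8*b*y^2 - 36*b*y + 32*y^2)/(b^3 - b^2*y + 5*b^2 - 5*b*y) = (b^2 - 8*b*y + 4*b - 32*y)/(b*(b + 5))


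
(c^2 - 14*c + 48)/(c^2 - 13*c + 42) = (c - 8)/(c - 7)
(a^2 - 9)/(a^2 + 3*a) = (a - 3)/a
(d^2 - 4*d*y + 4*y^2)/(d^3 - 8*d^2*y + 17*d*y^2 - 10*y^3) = (d - 2*y)/(d^2 - 6*d*y + 5*y^2)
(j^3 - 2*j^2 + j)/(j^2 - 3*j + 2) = j*(j - 1)/(j - 2)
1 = 1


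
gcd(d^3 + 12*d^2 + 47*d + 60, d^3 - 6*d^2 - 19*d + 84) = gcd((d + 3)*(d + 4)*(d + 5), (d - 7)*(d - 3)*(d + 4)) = d + 4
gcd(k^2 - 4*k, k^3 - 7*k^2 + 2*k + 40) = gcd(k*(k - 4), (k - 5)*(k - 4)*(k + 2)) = k - 4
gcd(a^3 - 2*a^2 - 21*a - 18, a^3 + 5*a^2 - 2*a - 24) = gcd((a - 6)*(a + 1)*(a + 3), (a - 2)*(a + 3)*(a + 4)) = a + 3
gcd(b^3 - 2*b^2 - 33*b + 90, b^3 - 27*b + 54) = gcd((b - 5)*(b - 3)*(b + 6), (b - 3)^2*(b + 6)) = b^2 + 3*b - 18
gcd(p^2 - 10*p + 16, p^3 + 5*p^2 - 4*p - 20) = p - 2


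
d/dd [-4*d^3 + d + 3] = 1 - 12*d^2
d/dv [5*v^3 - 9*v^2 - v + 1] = 15*v^2 - 18*v - 1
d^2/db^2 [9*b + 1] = 0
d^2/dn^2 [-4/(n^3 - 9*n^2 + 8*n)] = 8*(3*n*(n - 3)*(n^2 - 9*n + 8) - (3*n^2 - 18*n + 8)^2)/(n^3*(n^2 - 9*n + 8)^3)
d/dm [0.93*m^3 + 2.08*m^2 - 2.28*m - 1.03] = 2.79*m^2 + 4.16*m - 2.28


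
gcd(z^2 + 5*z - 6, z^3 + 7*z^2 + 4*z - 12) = z^2 + 5*z - 6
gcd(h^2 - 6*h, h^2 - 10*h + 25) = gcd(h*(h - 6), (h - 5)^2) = 1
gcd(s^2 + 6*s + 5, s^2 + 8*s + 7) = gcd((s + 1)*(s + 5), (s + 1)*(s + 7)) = s + 1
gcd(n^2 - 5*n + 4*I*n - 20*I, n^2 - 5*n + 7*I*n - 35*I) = n - 5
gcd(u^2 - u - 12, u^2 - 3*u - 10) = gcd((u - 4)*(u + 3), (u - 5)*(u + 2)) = 1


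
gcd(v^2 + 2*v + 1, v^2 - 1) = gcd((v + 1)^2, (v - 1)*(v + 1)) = v + 1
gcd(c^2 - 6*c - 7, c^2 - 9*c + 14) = c - 7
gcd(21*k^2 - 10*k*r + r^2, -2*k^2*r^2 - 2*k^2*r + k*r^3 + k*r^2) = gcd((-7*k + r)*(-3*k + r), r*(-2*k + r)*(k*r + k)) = 1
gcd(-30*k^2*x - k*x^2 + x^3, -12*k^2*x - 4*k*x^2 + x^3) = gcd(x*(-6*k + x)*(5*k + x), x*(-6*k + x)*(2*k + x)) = -6*k*x + x^2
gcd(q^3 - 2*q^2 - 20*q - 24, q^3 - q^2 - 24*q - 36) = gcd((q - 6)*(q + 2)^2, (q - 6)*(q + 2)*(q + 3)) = q^2 - 4*q - 12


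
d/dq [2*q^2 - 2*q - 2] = 4*q - 2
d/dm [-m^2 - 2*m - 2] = -2*m - 2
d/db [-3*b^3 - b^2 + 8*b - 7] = -9*b^2 - 2*b + 8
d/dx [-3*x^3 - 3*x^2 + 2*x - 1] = -9*x^2 - 6*x + 2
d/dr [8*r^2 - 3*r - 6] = 16*r - 3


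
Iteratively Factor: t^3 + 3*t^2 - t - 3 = (t + 3)*(t^2 - 1) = (t + 1)*(t + 3)*(t - 1)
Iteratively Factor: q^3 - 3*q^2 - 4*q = (q - 4)*(q^2 + q) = q*(q - 4)*(q + 1)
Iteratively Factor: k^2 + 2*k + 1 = (k + 1)*(k + 1)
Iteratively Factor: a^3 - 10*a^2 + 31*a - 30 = (a - 5)*(a^2 - 5*a + 6) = (a - 5)*(a - 3)*(a - 2)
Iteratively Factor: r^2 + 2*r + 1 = (r + 1)*(r + 1)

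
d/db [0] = 0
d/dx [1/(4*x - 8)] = -1/(4*(x - 2)^2)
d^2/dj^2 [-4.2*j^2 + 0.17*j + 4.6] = -8.40000000000000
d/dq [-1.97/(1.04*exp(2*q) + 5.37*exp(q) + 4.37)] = (4.0976*exp(q) + 10.5789)*exp(q)/(1.04*exp(2*q) + 5.37*exp(q) + 4.37)^2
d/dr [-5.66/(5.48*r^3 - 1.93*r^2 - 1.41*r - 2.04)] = (93.0504*r^2 - 21.8476*r - 7.9806)/(-5.48*r^3 + 1.93*r^2 + 1.41*r + 2.04)^2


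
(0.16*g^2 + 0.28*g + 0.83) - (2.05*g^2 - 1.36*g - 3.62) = -1.89*g^2 + 1.64*g + 4.45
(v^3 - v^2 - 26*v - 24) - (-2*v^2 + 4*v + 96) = v^3 + v^2 - 30*v - 120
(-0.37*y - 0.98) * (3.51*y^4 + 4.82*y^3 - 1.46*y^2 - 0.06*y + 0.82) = -1.2987*y^5 - 5.2232*y^4 - 4.1834*y^3 + 1.453*y^2 - 0.2446*y - 0.8036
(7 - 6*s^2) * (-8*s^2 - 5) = 48*s^4 - 26*s^2 - 35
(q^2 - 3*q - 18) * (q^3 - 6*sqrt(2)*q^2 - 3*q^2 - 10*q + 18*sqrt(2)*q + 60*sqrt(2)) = q^5 - 6*sqrt(2)*q^4 - 6*q^4 - 19*q^3 + 36*sqrt(2)*q^3 + 84*q^2 + 114*sqrt(2)*q^2 - 504*sqrt(2)*q + 180*q - 1080*sqrt(2)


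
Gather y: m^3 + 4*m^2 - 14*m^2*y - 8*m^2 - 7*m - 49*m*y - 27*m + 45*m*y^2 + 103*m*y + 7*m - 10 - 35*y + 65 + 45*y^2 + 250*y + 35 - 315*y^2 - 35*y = m^3 - 4*m^2 - 27*m + y^2*(45*m - 270) + y*(-14*m^2 + 54*m + 180) + 90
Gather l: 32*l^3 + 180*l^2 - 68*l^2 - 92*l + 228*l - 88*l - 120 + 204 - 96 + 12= 32*l^3 + 112*l^2 + 48*l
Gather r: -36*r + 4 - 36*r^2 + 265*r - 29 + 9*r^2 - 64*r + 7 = -27*r^2 + 165*r - 18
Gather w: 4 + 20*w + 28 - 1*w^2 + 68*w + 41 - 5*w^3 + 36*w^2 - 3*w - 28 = -5*w^3 + 35*w^2 + 85*w + 45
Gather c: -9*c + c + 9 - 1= 8 - 8*c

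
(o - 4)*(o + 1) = o^2 - 3*o - 4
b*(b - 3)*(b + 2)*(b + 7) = b^4 + 6*b^3 - 13*b^2 - 42*b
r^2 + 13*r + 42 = (r + 6)*(r + 7)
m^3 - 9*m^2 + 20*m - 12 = (m - 6)*(m - 2)*(m - 1)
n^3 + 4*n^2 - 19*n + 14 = (n - 2)*(n - 1)*(n + 7)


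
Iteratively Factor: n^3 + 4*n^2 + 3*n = (n + 3)*(n^2 + n) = (n + 1)*(n + 3)*(n)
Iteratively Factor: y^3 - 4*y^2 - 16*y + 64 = (y + 4)*(y^2 - 8*y + 16) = (y - 4)*(y + 4)*(y - 4)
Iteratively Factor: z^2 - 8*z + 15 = (z - 5)*(z - 3)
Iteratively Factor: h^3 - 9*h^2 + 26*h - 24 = (h - 3)*(h^2 - 6*h + 8) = (h - 3)*(h - 2)*(h - 4)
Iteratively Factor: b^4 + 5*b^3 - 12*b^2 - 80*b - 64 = (b - 4)*(b^3 + 9*b^2 + 24*b + 16) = (b - 4)*(b + 4)*(b^2 + 5*b + 4) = (b - 4)*(b + 1)*(b + 4)*(b + 4)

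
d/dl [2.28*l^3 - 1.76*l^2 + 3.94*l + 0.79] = 6.84*l^2 - 3.52*l + 3.94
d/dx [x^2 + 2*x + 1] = 2*x + 2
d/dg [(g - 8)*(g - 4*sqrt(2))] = 2*g - 8 - 4*sqrt(2)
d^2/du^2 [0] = 0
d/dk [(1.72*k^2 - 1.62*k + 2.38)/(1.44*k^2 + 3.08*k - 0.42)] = (7.6304*k^2 - 8.2992*k - 6.65)/(2.0736*k^4 + 8.8704*k^3 + 8.2768*k^2 - 2.5872*k + 0.1764)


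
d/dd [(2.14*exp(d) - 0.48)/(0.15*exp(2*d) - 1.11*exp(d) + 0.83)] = (-0.321*exp(2*d) + 0.144*exp(d) + 1.2434)*exp(d)/(0.0225*exp(4*d) - 0.333*exp(3*d) + 1.4811*exp(2*d) - 1.8426*exp(d) + 0.6889)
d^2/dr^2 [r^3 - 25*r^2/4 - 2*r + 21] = 6*r - 25/2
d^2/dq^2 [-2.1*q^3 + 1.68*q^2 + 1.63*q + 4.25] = 3.36 - 12.6*q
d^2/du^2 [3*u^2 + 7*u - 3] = 6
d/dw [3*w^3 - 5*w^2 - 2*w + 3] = 9*w^2 - 10*w - 2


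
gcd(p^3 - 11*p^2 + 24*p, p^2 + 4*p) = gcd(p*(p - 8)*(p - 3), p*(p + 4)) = p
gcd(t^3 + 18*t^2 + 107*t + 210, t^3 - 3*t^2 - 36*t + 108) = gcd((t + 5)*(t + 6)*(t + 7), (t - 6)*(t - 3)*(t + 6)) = t + 6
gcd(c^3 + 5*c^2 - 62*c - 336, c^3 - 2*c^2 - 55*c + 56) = c^2 - c - 56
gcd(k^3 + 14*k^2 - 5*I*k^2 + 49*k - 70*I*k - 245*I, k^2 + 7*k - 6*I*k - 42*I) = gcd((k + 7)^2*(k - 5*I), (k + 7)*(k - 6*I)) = k + 7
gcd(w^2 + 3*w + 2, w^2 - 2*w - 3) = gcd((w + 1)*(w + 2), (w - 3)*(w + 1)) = w + 1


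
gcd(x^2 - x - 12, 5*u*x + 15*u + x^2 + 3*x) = x + 3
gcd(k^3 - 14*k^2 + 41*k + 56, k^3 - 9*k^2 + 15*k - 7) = k - 7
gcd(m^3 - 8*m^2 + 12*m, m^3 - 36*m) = m^2 - 6*m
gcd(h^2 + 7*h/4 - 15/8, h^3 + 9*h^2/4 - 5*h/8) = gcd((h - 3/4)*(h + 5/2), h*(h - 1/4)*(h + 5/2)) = h + 5/2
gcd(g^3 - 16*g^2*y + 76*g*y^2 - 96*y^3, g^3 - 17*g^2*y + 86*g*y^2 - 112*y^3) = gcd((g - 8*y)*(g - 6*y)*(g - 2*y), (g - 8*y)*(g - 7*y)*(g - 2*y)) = g^2 - 10*g*y + 16*y^2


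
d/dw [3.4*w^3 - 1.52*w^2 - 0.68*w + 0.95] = 10.2*w^2 - 3.04*w - 0.68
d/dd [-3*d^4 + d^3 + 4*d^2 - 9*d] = -12*d^3 + 3*d^2 + 8*d - 9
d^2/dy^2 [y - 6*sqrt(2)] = 0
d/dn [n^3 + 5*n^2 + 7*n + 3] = 3*n^2 + 10*n + 7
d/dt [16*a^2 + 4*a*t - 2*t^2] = 4*a - 4*t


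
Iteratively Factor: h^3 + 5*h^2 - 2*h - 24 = (h - 2)*(h^2 + 7*h + 12) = (h - 2)*(h + 4)*(h + 3)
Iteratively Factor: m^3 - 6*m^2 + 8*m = (m)*(m^2 - 6*m + 8) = m*(m - 2)*(m - 4)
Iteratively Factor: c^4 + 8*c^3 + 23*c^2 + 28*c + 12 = (c + 2)*(c^3 + 6*c^2 + 11*c + 6) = (c + 1)*(c + 2)*(c^2 + 5*c + 6) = (c + 1)*(c + 2)*(c + 3)*(c + 2)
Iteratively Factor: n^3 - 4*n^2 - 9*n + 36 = (n - 3)*(n^2 - n - 12) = (n - 4)*(n - 3)*(n + 3)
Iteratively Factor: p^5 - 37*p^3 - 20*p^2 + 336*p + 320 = (p + 4)*(p^4 - 4*p^3 - 21*p^2 + 64*p + 80) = (p + 4)^2*(p^3 - 8*p^2 + 11*p + 20) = (p - 5)*(p + 4)^2*(p^2 - 3*p - 4) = (p - 5)*(p + 1)*(p + 4)^2*(p - 4)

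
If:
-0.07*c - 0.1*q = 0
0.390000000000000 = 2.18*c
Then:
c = 0.18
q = -0.13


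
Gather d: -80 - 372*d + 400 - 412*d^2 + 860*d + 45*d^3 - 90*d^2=45*d^3 - 502*d^2 + 488*d + 320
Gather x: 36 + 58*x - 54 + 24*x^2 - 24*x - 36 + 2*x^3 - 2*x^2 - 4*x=2*x^3 + 22*x^2 + 30*x - 54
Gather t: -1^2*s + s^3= s^3 - s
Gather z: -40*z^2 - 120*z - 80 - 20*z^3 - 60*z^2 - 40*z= -20*z^3 - 100*z^2 - 160*z - 80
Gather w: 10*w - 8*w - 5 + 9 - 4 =2*w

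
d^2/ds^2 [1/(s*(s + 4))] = 2*(s^2 + s*(s + 4) + (s + 4)^2)/(s^3*(s + 4)^3)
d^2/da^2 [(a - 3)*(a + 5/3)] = 2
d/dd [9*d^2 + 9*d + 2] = 18*d + 9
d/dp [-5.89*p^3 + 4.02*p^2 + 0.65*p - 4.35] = -17.67*p^2 + 8.04*p + 0.65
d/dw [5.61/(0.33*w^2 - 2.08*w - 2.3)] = (11.6688 - 3.7026*w)/(-0.33*w^2 + 2.08*w + 2.3)^2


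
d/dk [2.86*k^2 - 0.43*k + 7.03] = 5.72*k - 0.43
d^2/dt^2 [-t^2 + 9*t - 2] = -2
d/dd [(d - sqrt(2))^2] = 2*d - 2*sqrt(2)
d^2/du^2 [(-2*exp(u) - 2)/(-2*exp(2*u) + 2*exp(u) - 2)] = (exp(4*u) + 5*exp(3*u) - 9*exp(2*u) - 2*exp(u) + 2)*exp(u)/(exp(6*u) - 3*exp(5*u) + 6*exp(4*u) - 7*exp(3*u) + 6*exp(2*u) - 3*exp(u) + 1)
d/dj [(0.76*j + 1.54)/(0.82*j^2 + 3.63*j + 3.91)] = (0.6232*j^2 + 2.7588*j - (0.76*j + 1.54)*(1.64*j + 3.63) + 2.9716)/(0.82*j^2 + 3.63*j + 3.91)^2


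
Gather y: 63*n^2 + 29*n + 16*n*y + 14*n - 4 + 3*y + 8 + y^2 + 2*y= 63*n^2 + 43*n + y^2 + y*(16*n + 5) + 4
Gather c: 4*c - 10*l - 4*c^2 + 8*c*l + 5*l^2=-4*c^2 + c*(8*l + 4) + 5*l^2 - 10*l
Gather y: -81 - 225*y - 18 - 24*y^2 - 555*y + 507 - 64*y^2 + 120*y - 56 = -88*y^2 - 660*y + 352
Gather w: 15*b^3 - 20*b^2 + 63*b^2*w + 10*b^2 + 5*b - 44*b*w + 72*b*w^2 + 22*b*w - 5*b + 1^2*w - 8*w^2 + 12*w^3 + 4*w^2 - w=15*b^3 - 10*b^2 + 12*w^3 + w^2*(72*b - 4) + w*(63*b^2 - 22*b)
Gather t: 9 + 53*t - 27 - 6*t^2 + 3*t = -6*t^2 + 56*t - 18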